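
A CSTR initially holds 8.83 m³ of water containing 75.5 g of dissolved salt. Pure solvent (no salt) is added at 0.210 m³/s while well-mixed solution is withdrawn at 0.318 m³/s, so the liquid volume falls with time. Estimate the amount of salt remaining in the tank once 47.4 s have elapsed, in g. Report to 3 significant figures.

5.88 g

Total volume: dV/dt = Q_in − Q_out = -0.10800 m³/s, so V(t) = 8.83 − 0.10800 t and V(47.4) = 3.7108 m³.
Solute balance: dm/dt = 0 − Q_out C = −Q_out m/V(t).
dm/m = −Q_out dt/(V₀ − 0.10800 t); integrating gives ln(m/m₀) = −(Q_out/(Q_in−Q_out)) ln(V/V₀).
m = m₀ (V₀/V)^(Q_out/(Q_in−Q_out)) = 75.5 × (8.83/3.7108)^(-2.9444) = 5.8801 g.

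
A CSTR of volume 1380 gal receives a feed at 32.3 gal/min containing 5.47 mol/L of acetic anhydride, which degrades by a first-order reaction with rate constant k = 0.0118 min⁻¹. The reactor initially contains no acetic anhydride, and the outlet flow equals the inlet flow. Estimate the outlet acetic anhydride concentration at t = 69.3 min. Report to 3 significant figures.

3.32 mol/L

V dC/dt = Q(C_in − C) − k V C.
This is linear with rate a = Q/V + k = 0.035206 min⁻¹.
C_ss = Q C_in/(Q + kV) = 3.6366 mol/L; C(t) = C_ss + (C₀ − C_ss) e^(−a t).
C(69.3) = 3.6366 + (-3.6366)·e^(−0.035206·69.3) = 3.6366 + (-3.6366)·0.087182 = 3.3196 mol/L.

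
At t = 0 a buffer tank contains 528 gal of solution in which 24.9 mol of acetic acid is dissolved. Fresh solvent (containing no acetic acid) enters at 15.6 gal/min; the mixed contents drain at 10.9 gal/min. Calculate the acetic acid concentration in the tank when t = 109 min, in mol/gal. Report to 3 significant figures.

0.00497 mol/gal

Total volume: dV/dt = Q_in − Q_out = 4.7000 gal/min, so V(t) = 528 + 4.7000 t and V(109) = 1040.3 gal.
Species balance (pure solvent in): dm/dt = −Q_out · m/V(t).
Separate: dm/m = −Q_out dt/V(t) ⇒ ln(m/m₀) = −(Q_out/(Q_in−Q_out)) ln(V/V₀).
m = m₀ (V₀/V)^(Q_out/(Q_in−Q_out)) = 24.9 × (528/1040.3)^(2.3191) = 5.1660 mol.
C = m/V = 5.1660/1040.3 = 0.0049659 mol/gal.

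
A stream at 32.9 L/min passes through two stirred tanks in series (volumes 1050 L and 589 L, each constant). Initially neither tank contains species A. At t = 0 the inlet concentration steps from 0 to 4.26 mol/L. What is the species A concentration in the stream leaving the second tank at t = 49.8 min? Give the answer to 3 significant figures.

2.56 mol/L

Time constants: τᵢ = Vᵢ/Q for each well-mixed tank.
τ₁ = 1050/32.9 = 31.915 min; τ₂ = 589/32.9 = 17.903 min.
Tank 1: C₁ = C_in(1 − e^(−t/τ₁)). Tank 2 (τ₁ ≠ τ₂): C₂ = C_in[1 − (τ₁ e^(−t/τ₁) − τ₂ e^(−t/τ₂))/(τ₁ − τ₂)].
At t = 49.8: e^(−t/τ₁) = 0.21005, e^(−t/τ₂) = 0.061933.
C₂ = 4.26·[1 − (31.915·0.21005 − 17.903·0.061933)/(14.012)] = 4.26·0.60070 = 2.5590 mol/L.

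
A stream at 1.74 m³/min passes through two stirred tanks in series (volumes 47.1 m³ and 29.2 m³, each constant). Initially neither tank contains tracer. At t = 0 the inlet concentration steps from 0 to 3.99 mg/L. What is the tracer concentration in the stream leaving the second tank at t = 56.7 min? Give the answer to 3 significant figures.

Species balance on tank i: dCᵢ/dt = (Cᵢ₋₁ − Cᵢ)/τᵢ with τᵢ = Vᵢ/Q.
τ₁ = 47.1/1.74 = 27.069 min; τ₂ = 29.2/1.74 = 16.782 min.
Tank 1: C₁ = C_in(1 − e^(−t/τ₁)). Tank 2 (τ₁ ≠ τ₂): C₂ = C_in[1 − (τ₁ e^(−t/τ₁) − τ₂ e^(−t/τ₂))/(τ₁ − τ₂)].
At t = 56.7: e^(−t/τ₁) = 0.12311, e^(−t/τ₂) = 0.034092.
C₂ = 3.99·[1 − (27.069·0.12311 − 16.782·0.034092)/(10.287)] = 3.99·0.73167 = 2.9194 mg/L.

2.92 mg/L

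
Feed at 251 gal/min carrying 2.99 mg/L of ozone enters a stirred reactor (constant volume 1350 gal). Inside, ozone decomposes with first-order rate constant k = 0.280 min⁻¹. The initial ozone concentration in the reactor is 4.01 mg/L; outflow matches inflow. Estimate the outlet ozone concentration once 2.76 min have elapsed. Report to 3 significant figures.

Accumulation = in − out − consumed: V dC/dt = Q C_in − Q C − k V C.
dC/dt = (Q/V) C_in − (Q/V + k) C; effective rate a = Q/V + k = 0.18593 + 0.280 = 0.46593 min⁻¹.
C_ss = Q C_in/(Q + kV) = 1.1931 mg/L; C(t) = C_ss + (C₀ − C_ss) e^(−a t).
C(2.76) = 1.1931 + (2.8169)·e^(−0.46593·2.76) = 1.1931 + (2.8169)·0.27639 = 1.9717 mg/L.

1.97 mg/L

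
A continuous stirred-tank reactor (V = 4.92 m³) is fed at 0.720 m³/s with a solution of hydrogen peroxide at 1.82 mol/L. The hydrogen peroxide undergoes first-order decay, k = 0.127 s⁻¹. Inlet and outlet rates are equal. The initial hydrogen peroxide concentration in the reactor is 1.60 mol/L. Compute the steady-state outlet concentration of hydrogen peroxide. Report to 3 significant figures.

Accumulation = in − out − consumed: V dC/dt = Q C_in − Q C − k V C.
At steady state: 0 = Q C_in − (Q + kV) C_ss, so C_ss = Q C_in/(Q + kV).
C_ss = 0.720·1.82/(0.720 + 0.127·4.92) = 1.3104/1.3448 = 0.97439 mol/L.

0.974 mol/L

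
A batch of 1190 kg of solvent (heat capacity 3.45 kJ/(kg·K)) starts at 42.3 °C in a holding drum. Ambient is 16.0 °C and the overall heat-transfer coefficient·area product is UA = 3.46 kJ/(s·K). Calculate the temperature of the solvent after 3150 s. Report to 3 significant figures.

17.8 °C

M c_p dT/dt = −UA(T − T_amb).
dT/dt = (T_ss − T)/τ with T_ss = T_amb = 16.000 °C, τ = M c_p/UA = 1190·3.45/3.46 = 1186.6 s.
This is linear first-order; T(t) = T_ss + (T₀ − T_ss) e^(−t/τ).
T(3150) = 16.000 + (26.300)·0.070318 = 17.849 °C.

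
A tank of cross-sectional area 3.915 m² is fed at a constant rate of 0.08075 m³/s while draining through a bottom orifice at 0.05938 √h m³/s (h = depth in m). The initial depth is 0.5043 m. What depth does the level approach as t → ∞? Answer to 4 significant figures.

Level balance: A dh/dt = 0.08075 − 0.05938 √h. Setting dh/dt = 0:
Q_in = 0.05938 √h_ss ⇒ √h_ss = 0.08075/0.05938 = 1.35989.
h_ss = 1.35989² = 1.84929 m. (Since h₀ = 0.5043 m < h_ss, the level will rise toward this value.)

1.849 m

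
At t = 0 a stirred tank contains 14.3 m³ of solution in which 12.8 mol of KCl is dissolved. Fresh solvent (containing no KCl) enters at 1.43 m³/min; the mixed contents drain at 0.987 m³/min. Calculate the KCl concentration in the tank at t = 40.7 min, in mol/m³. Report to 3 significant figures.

Let m(t) be the amount of KCl. Volume: V(t) = V₀ + (Q_in − Q_out) t = 14.3 + 0.44300 t; V(40.7) = 32.330 m³.
Solute balance: dm/dt = 0 − Q_out C = −Q_out m/V(t).
dm/m = −Q_out dt/(V₀ + 0.44300 t); integrating gives ln(m/m₀) = −(Q_out/(Q_in−Q_out)) ln(V/V₀).
m = m₀ (V₀/V)^(Q_out/(Q_in−Q_out)) = 12.8 × (14.3/32.330)^(2.2280) = 2.0792 mol.
C = m/V = 2.0792/32.330 = 0.064312 mol/m³.

0.0643 mol/m³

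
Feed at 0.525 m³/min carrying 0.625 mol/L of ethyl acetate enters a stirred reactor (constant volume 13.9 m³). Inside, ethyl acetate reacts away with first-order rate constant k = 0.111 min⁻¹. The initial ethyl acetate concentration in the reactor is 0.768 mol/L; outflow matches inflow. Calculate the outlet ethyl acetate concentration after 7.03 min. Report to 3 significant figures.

Species balance: V dC/dt = Q C_in − Q C − k V C.
This is linear with rate a = Q/V + k = 0.14877 min⁻¹.
C_ss = Q C_in/(Q + kV) = 0.15868 mol/L; C(t) = C_ss + (C₀ − C_ss) e^(−a t).
C(7.03) = 0.15868 + (0.60932)·e^(−0.14877·7.03) = 0.15868 + (0.60932)·0.35139 = 0.37279 mol/L.

0.373 mol/L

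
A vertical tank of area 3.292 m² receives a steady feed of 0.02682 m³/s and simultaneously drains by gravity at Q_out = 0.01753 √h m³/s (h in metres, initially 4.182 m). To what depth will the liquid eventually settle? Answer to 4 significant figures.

A dh/dt = Q_in − 0.01753 √h. Steady state requires inflow = outflow:
Q_in = 0.01753 √h_ss ⇒ √h_ss = 0.02682/0.01753 = 1.52995.
h_ss = 1.52995² = 2.34074 m. (Since h₀ = 4.182 m > h_ss, the level will fall toward this value.)

2.341 m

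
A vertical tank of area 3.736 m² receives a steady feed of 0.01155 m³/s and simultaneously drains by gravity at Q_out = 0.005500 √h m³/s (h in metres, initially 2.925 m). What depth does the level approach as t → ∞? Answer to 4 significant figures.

Level balance: A dh/dt = 0.01155 − 0.005500 √h. Setting dh/dt = 0:
Q_in = 0.005500 √h_ss ⇒ √h_ss = 0.01155/0.005500 = 2.10000.
h_ss = 2.10000² = 4.41000 m. (Since h₀ = 2.925 m < h_ss, the level will rise toward this value.)

4.410 m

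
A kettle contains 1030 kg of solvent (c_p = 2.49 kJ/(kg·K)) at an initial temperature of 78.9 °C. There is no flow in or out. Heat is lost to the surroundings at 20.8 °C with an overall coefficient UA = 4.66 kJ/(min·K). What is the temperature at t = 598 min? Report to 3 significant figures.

40.4 °C

Lumped-capacitance energy balance: M c_p dT/dt = UA(T_amb − T).
dT/dt = (T_ss − T)/τ with T_ss = T_amb = 20.800 °C, τ = M c_p/UA = 1030·2.49/4.66 = 550.36 min.
This is linear first-order; T(t) = T_ss + (T₀ − T_ss) e^(−t/τ).
T(598) = 20.800 + (58.100)·0.33738 = 40.402 °C.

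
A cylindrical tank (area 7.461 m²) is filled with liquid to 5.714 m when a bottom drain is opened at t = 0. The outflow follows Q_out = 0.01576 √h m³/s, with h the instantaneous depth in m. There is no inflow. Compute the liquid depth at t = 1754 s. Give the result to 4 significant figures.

A dh/dt = −Q_out = −0.01576 √h.
This is separable: 2 d(√h)/dt = −0.01576/A, so √h = √h₀ − (0.01576/(2A)) t.
√h = √5.714 − 0.01576·1754/(2·7.461) = 2.39040 − 1.85250 = 0.537895.
h = 0.537895² = 0.289331 m.

0.2893 m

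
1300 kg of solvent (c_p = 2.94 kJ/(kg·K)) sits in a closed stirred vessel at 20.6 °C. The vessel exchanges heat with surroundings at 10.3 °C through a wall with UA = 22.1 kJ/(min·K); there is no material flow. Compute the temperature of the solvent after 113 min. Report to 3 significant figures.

M c_p dT/dt = −UA(T − T_amb).
dT/dt = (T_ss − T)/τ with T_ss = T_amb = 10.300 °C, τ = M c_p/UA = 1300·2.94/22.1 = 172.94 min.
T approaches T_ss exponentially: T(t) = T_ss + (T₀ − T_ss) e^(−t/τ).
T(113) = 10.300 + (10.300)·0.52027 = 15.659 °C.

15.7 °C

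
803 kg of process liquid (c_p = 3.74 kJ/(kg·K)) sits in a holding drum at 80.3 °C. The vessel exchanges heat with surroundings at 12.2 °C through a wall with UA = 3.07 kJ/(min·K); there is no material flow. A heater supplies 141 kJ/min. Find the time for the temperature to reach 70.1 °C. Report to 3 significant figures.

603 min

Lumped-capacitance energy balance: M c_p dT/dt = UA(T_amb − T) + Q̇.
τ = M c_p/UA = 978.25 min; T_ss = T_amb + Q̇/UA = 12.2 + 141/3.07 = 58.128 °C.
T(t) = T_ss + (T₀ − T_ss)e^(−t/τ); set T = 70.1:
t = −τ ln[(T − T_ss)/(T₀ − T_ss)] = −978.25 · ln(0.53995) = 602.87 min.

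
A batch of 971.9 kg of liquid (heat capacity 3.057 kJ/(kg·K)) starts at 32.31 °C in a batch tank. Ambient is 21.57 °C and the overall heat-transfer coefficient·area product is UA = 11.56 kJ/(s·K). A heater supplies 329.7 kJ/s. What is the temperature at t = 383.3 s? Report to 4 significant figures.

46.09 °C

Lumped-capacitance energy balance: M c_p dT/dt = UA(T_amb − T) + Q̇.
dT/dt = (T_ss − T)/τ with T_ss = T_amb + Q̇/UA = 21.57 + 329.7/11.56 = 50.0908 °C, τ = M c_p/UA = 971.9·3.057/11.56 = 257.015 s.
Integrating: T(t) = T_ss + (T₀ − T_ss) e^(−t/τ).
T(383.3) = 50.0908 + (-17.7808)·0.225069 = 46.0889 °C.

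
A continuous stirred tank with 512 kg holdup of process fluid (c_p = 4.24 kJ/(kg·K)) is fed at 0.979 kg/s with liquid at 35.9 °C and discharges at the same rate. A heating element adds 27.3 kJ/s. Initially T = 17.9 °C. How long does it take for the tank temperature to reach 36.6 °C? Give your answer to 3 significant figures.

First-law balance (no shaft work): M c_p dT/dt = ṁ c_p (T_in − T) + 27.3.
τ = M/ṁ = 522.98 s; T_ss = T_in + Q̇/(ṁ c_p) = 42.477 °C.
T(t) = T_ss + (T₀ − T_ss) e^(−t/τ). Set T = 36.6:
e^(−t/τ) = (36.6 − 42.477)/(17.9 − 42.477) = 0.23912
t = −522.98 · ln(0.23912) = 748.28 s.

748 s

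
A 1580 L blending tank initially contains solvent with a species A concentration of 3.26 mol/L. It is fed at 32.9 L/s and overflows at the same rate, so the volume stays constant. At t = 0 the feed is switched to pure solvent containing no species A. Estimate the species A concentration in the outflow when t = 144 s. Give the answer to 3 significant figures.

Transient balance on the dissolved component: V dC/dt = Q(C_in − C).
Rewrite as dC/dt + C/τ = C_in/τ, τ = V/Q = 48.024 s.
Solution: C(t) = C_in + (C₀ − C_in) e^(−t/τ).
C(144) = 0 + (3.26 − 0)·e^(−144/48.024) = 0 + (3.2600)·0.049863 = 0.16255 mol/L.

0.163 mol/L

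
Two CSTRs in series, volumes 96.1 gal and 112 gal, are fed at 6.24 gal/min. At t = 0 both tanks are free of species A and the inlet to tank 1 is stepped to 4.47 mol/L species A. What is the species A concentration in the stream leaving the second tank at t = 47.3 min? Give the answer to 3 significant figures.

Each tank obeys Vᵢ dCᵢ/dt = Q(Cᵢ₋₁ − Cᵢ), so τᵢ = Vᵢ/Q.
τ₁ = 96.1/6.24 = 15.401 min; τ₂ = 112/6.24 = 17.949 min.
Tank 1: C₁ = C_in(1 − e^(−t/τ₁)). Tank 2 (τ₁ ≠ τ₂): C₂ = C_in[1 − (τ₁ e^(−t/τ₁) − τ₂ e^(−t/τ₂))/(τ₁ − τ₂)].
At t = 47.3: e^(−t/τ₁) = 0.046361, e^(−t/τ₂) = 0.071698.
C₂ = 4.47·[1 − (15.401·0.046361 − 17.949·0.071698)/(-2.5481)] = 4.47·0.77516 = 3.4650 mol/L.

3.46 mol/L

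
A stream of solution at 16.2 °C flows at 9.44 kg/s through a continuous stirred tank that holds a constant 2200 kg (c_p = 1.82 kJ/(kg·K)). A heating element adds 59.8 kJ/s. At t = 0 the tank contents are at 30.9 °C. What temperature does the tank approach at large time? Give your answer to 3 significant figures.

19.7 °C

M c_p dT/dt = ṁ c_p (T_in − T) + Q̇.
At steady state dT/dt = 0 ⇒ T_ss = T_in + Q̇/(ṁ c_p) = 16.2 + 59.8/(9.44·1.82) = 19.681 °C.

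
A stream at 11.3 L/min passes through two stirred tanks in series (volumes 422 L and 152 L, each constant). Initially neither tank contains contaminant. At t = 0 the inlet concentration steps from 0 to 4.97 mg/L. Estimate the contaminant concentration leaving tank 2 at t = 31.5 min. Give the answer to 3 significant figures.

1.90 mg/L

Time constants: τᵢ = Vᵢ/Q for each well-mixed tank.
τ₁ = 422/11.3 = 37.345 min; τ₂ = 152/11.3 = 13.451 min.
Tank 1: C₁ = C_in(1 − e^(−t/τ₁)). Tank 2 (τ₁ ≠ τ₂): C₂ = C_in[1 − (τ₁ e^(−t/τ₁) − τ₂ e^(−t/τ₂))/(τ₁ − τ₂)].
At t = 31.5: e^(−t/τ₁) = 0.43021, e^(−t/τ₂) = 0.096157.
C₂ = 4.97·[1 − (37.345·0.43021 − 13.451·0.096157)/(23.894)] = 4.97·0.38173 = 1.8972 mg/L.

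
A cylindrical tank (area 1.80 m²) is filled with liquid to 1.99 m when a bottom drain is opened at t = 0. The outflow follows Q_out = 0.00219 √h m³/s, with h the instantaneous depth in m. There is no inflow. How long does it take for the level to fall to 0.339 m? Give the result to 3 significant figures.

1360 s

Unsteady balance on liquid volume: A dh/dt = −0.00219 √h.
Separate and integrate: 2(√h − √h₀) = −(0.00219/A) t.
t = 2A(√h₀ − √h)/0.00219 = 2·1.80·(√1.99 − √0.339)/0.00219
  = 3.6000 × (1.4107 − 0.58224) / 0.00219 = 1361.8 s.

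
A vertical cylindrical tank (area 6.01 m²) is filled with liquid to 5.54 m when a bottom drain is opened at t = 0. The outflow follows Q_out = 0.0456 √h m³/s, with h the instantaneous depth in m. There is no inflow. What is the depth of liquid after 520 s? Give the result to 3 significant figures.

A dh/dt = −Q_out = −0.0456 √h.
Separate and integrate: 2(√h − √h₀) = −(0.0456/A) t.
√h = √5.54 − 0.0456·520/(2·6.01) = 2.3537 − 1.9727 = 0.38101.
h = 0.38101² = 0.14517 m.

0.145 m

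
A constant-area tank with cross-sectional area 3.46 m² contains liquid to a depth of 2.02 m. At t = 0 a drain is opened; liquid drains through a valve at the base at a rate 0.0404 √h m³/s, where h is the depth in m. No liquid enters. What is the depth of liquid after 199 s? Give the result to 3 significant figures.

0.0673 m

With no inflow, A dh/dt = −0.0404 √h.
∫ h^(−1/2) dh = −(0.0404/A) ∫ dt, giving 2√h = 2√h₀ − (0.0404/A) t.
√h = √2.02 − 0.0404·199/(2·3.46) = 1.4213 − 1.1618 = 0.25948.
h = 0.25948² = 0.067327 m.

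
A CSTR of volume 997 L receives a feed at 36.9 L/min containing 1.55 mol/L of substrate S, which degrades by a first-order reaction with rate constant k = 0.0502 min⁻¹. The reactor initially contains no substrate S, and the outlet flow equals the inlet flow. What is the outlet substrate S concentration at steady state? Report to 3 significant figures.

0.658 mol/L

V dC/dt = Q(C_in − C) − k V C.
At steady state: 0 = Q C_in − (Q + kV) C_ss, so C_ss = Q C_in/(Q + kV).
C_ss = 36.9·1.55/(36.9 + 0.0502·997) = 57.195/86.949 = 0.65780 mol/L.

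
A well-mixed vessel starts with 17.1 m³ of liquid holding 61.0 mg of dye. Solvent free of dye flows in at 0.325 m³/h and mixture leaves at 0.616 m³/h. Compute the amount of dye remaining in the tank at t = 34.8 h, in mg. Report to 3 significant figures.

Let m(t) be the amount of dye. Volume: V(t) = V₀ + (Q_in − Q_out) t = 17.1 − 0.29100 t; V(34.8) = 6.9732 m³.
Solute balance: dm/dt = 0 − Q_out C = −Q_out m/V(t).
dm/m = −Q_out dt/(V₀ − 0.29100 t); integrating gives ln(m/m₀) = −(Q_out/(Q_in−Q_out)) ln(V/V₀).
m = m₀ (V₀/V)^(Q_out/(Q_in−Q_out)) = 61.0 × (17.1/6.9732)^(-2.1168) = 9.1345 mg.

9.13 mg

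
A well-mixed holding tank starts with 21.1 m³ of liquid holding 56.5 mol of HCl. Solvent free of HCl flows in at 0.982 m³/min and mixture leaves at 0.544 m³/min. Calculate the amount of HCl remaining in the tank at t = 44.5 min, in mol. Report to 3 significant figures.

Let m(t) be the amount of HCl. Volume: V(t) = V₀ + (Q_in − Q_out) t = 21.1 + 0.43800 t; V(44.5) = 40.591 m³.
No HCl enters, so dm/dt = −Q_out · (m/V).
Separate: dm/m = −Q_out dt/V(t) ⇒ ln(m/m₀) = −(Q_out/(Q_in−Q_out)) ln(V/V₀).
m = m₀ (V₀/V)^(Q_out/(Q_in−Q_out)) = 56.5 × (21.1/40.591)^(1.2420) = 25.069 mol.

25.1 mol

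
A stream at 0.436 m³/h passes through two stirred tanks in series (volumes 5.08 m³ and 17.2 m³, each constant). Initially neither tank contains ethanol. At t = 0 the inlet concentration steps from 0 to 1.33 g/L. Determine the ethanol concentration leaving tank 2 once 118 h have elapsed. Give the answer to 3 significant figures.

1.24 g/L

Species balance on tank i: dCᵢ/dt = (Cᵢ₋₁ − Cᵢ)/τᵢ with τᵢ = Vᵢ/Q.
τ₁ = 5.08/0.436 = 11.651 h; τ₂ = 17.2/0.436 = 39.450 h.
Solving the cascade with C₁(0)=C₂(0)=0 gives C₂(t) = C_in[1 − (τ₁ e^(−t/τ₁) − τ₂ e^(−t/τ₂))/(τ₁ − τ₂)].
At t = 118: e^(−t/τ₁) = 3.9963e-05, e^(−t/τ₂) = 0.050229.
C₂ = 1.33·[1 − (11.651·3.9963e-05 − 39.450·0.050229)/(-27.798)] = 1.33·0.92873 = 1.2352 g/L.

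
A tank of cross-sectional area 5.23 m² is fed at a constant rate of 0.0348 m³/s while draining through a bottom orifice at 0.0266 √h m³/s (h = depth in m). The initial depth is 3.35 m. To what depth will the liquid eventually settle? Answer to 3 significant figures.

A dh/dt = Q_in − 0.0266 √h. Steady state requires inflow = outflow:
Q_in = 0.0266 √h_ss ⇒ √h_ss = 0.0348/0.0266 = 1.3083.
h_ss = 1.3083² = 1.7116 m. (Since h₀ = 3.35 m > h_ss, the level will fall toward this value.)

1.71 m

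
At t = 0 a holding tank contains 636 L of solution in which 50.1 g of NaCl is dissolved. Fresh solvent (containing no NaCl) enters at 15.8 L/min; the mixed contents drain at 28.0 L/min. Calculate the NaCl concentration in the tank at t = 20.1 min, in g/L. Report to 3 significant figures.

0.0419 g/L

Total volume: dV/dt = Q_in − Q_out = -12.200 L/min, so V(t) = 636 − 12.200 t and V(20.1) = 390.78 L.
Species balance (pure solvent in): dm/dt = −Q_out · m/V(t).
Separate: dm/m = −Q_out dt/V(t) ⇒ ln(m/m₀) = −(Q_out/(Q_in−Q_out)) ln(V/V₀).
m = m₀ (V₀/V)^(Q_out/(Q_in−Q_out)) = 50.1 × (636/390.78)^(-2.2951) = 16.382 g.
C = m/V = 16.382/390.78 = 0.041922 g/L.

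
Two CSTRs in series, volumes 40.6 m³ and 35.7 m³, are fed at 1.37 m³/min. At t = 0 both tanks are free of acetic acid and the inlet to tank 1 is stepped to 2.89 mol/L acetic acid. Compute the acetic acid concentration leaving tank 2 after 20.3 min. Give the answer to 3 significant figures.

Species balance on tank i: dCᵢ/dt = (Cᵢ₋₁ − Cᵢ)/τᵢ with τᵢ = Vᵢ/Q.
τ₁ = 40.6/1.37 = 29.635 min; τ₂ = 35.7/1.37 = 26.058 min.
Solving the cascade with C₁(0)=C₂(0)=0 gives C₂(t) = C_in[1 − (τ₁ e^(−t/τ₁) − τ₂ e^(−t/τ₂))/(τ₁ − τ₂)].
At t = 20.3: e^(−t/τ₁) = 0.50409, e^(−t/τ₂) = 0.45886.
C₂ = 2.89·[1 − (29.635·0.50409 − 26.058·0.45886)/(3.5766)] = 2.89·0.16634 = 0.48073 mol/L.

0.481 mol/L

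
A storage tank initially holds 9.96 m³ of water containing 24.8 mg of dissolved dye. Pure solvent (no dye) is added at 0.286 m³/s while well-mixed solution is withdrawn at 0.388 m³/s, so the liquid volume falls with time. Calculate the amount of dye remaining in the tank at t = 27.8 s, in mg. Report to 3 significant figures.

Total volume: dV/dt = Q_in − Q_out = -0.10200 m³/s, so V(t) = 9.96 − 0.10200 t and V(27.8) = 7.1244 m³.
Species balance (pure solvent in): dm/dt = −Q_out · m/V(t).
dm/m = −Q_out dt/(V₀ − 0.10200 t); integrating gives ln(m/m₀) = −(Q_out/(Q_in−Q_out)) ln(V/V₀).
m = m₀ (V₀/V)^(Q_out/(Q_in−Q_out)) = 24.8 × (9.96/7.1244)^(-3.8039) = 6.9333 mg.

6.93 mg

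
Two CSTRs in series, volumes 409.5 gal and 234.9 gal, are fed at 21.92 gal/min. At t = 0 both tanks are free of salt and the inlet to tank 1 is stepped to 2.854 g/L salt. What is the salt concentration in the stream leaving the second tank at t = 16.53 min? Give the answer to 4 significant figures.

Time constants: τᵢ = Vᵢ/Q for each well-mixed tank.
τ₁ = 409.5/21.92 = 18.6816 min; τ₂ = 234.9/21.92 = 10.7162 min.
Tank 1: C₁ = C_in(1 − e^(−t/τ₁)). Tank 2 (τ₁ ≠ τ₂): C₂ = C_in[1 − (τ₁ e^(−t/τ₁) − τ₂ e^(−t/τ₂))/(τ₁ − τ₂)].
At t = 16.53: e^(−t/τ₁) = 0.412785, e^(−t/τ₂) = 0.213842.
C₂ = 2.854·[1 − (18.6816·0.412785 − 10.7162·0.213842)/(7.96533)] = 2.854·0.319566 = 0.912040 g/L.

0.9120 g/L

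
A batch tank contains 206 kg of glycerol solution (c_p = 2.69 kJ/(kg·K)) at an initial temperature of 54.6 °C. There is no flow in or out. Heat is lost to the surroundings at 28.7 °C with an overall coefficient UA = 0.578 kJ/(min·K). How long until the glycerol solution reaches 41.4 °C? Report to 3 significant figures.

First-law balance (no shaft work): M c_p dT/dt = −UA(T − T_amb).
τ = M c_p/UA = 958.72 min; T_ss = T_amb = 28.700 °C.
T(t) = T_ss + (T₀ − T_ss)e^(−t/τ); set T = 41.4:
t = −τ ln[(T − T_ss)/(T₀ − T_ss)] = −958.72 · ln(0.49035) = 683.22 min.

683 min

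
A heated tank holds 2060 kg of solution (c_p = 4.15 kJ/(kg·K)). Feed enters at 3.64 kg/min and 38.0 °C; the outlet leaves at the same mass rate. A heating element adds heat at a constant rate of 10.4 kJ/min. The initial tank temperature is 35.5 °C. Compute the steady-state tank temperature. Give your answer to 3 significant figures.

First-law balance (no shaft work): M c_p dT/dt = ṁ c_p (T_in − T) + 10.4.
At steady state dT/dt = 0 ⇒ T_ss = T_in + Q̇/(ṁ c_p) = 38.0 + 10.4/(3.64·4.15) = 38.688 °C.

38.7 °C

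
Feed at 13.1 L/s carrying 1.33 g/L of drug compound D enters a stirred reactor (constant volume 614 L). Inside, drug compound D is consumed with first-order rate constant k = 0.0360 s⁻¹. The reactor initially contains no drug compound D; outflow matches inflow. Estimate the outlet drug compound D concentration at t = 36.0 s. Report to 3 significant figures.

0.432 g/L

Accumulation = in − out − consumed: V dC/dt = Q C_in − Q C − k V C.
dC/dt = (Q/V) C_in − (Q/V + k) C; effective rate a = Q/V + k = 0.021336 + 0.0360 = 0.057336 s⁻¹.
C_ss = Q C_in/(Q + kV) = 0.49492 g/L; C(t) = C_ss + (C₀ − C_ss) e^(−a t).
C(36.0) = 0.49492 + (-0.49492)·e^(−0.057336·36.0) = 0.49492 + (-0.49492)·0.12694 = 0.43209 g/L.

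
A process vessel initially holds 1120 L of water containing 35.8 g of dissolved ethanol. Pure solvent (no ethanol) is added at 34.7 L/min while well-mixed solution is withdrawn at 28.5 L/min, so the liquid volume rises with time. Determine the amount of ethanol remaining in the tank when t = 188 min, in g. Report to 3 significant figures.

1.35 g

Let m(t) be the amount of ethanol. Volume: V(t) = V₀ + (Q_in − Q_out) t = 1120 + 6.2000 t; V(188) = 2285.6 L.
Species balance (pure solvent in): dm/dt = −Q_out · m/V(t).
dm/m = −Q_out dt/(V₀ + 6.2000 t); integrating gives ln(m/m₀) = −(Q_out/(Q_in−Q_out)) ln(V/V₀).
m = m₀ (V₀/V)^(Q_out/(Q_in−Q_out)) = 35.8 × (1120/2285.6)^(4.5968) = 1.3486 g.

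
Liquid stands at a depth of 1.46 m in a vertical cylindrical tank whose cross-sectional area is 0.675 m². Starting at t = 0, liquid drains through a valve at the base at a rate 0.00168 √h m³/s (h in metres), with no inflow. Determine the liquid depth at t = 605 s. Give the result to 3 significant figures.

0.207 m

A dh/dt = −Q_out = −0.00168 √h.
Separate and integrate: 2(√h − √h₀) = −(0.00168/A) t.
√h = √1.46 − 0.00168·605/(2·0.675) = 1.2083 − 0.75289 = 0.45542.
h = 0.45542² = 0.20740 m.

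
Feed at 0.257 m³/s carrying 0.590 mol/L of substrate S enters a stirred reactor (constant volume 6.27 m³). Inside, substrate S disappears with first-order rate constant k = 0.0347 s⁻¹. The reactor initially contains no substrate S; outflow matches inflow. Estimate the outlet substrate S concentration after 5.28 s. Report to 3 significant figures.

0.105 mol/L

V dC/dt = Q(C_in − C) − k V C.
This is linear with rate a = Q/V + k = 0.075689 s⁻¹.
C_ss = Q C_in/(Q + kV) = 0.31951 mol/L; C(t) = C_ss + (C₀ − C_ss) e^(−a t).
C(5.28) = 0.31951 + (-0.31951)·e^(−0.075689·5.28) = 0.31951 + (-0.31951)·0.67056 = 0.10526 mol/L.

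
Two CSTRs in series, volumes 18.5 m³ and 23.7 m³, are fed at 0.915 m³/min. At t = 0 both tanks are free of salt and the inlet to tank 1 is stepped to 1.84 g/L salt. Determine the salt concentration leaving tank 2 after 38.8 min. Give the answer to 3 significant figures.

Species balance on tank i: dCᵢ/dt = (Cᵢ₋₁ − Cᵢ)/τᵢ with τᵢ = Vᵢ/Q.
τ₁ = 18.5/0.915 = 20.219 min; τ₂ = 23.7/0.915 = 25.902 min.
Solving the cascade with C₁(0)=C₂(0)=0 gives C₂(t) = C_in[1 − (τ₁ e^(−t/τ₁) − τ₂ e^(−t/τ₂))/(τ₁ − τ₂)].
At t = 38.8: e^(−t/τ₁) = 0.14675, e^(−t/τ₂) = 0.22358.
C₂ = 1.84·[1 − (20.219·0.14675 − 25.902·0.22358)/(-5.6831)] = 1.84·0.50307 = 0.92565 g/L.

0.926 g/L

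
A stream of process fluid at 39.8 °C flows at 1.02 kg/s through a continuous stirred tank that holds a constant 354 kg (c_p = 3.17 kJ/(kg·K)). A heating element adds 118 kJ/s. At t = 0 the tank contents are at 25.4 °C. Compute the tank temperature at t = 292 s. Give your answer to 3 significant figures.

M c_p dT/dt = ṁ c_p (T_in − T) + Q̇.
Rearrange: dT/dt = (T_ss − T)/τ with τ = M/ṁ = 347.06 s and T_ss = T_in + Q̇/(ṁ c_p) = 76.294 °C.
Solution: T(t) = T_ss + (T₀ − T_ss) e^(−t/τ).
T(292) = 76.294 + (-50.894)·e^(−292/347.06) = 76.294 + (-50.894)·0.43113 = 54.352 °C.

54.4 °C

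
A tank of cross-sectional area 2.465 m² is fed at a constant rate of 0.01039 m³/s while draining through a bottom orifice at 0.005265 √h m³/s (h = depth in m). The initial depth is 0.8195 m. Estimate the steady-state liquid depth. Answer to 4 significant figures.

3.894 m

Accumulation of liquid (constant cross-section A): A dh/dt = Q_in − 0.005265 √h. At steady state dh/dt = 0:
Q_in = 0.005265 √h_ss ⇒ √h_ss = 0.01039/0.005265 = 1.97341.
h_ss = 1.97341² = 3.89434 m. (Since h₀ = 0.8195 m < h_ss, the level will rise toward this value.)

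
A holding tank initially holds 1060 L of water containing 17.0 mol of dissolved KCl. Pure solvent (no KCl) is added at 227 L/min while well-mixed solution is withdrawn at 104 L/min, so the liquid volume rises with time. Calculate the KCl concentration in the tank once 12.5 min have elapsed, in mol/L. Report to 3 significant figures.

Let m(t) be the amount of KCl. Volume: V(t) = V₀ + (Q_in − Q_out) t = 1060 + 123.00 t; V(12.5) = 2597.5 L.
No KCl enters, so dm/dt = −Q_out · (m/V).
dm/m = −Q_out dt/(V₀ + 123.00 t); integrating gives ln(m/m₀) = −(Q_out/(Q_in−Q_out)) ln(V/V₀).
m = m₀ (V₀/V)^(Q_out/(Q_in−Q_out)) = 17.0 × (1060/2597.5)^(0.84553) = 7.9676 mol.
C = m/V = 7.9676/2597.5 = 0.0030674 mol/L.

0.00307 mol/L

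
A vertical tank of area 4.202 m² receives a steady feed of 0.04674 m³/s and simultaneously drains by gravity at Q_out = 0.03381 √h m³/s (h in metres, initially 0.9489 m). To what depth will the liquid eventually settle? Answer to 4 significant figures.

Level balance: A dh/dt = 0.04674 − 0.03381 √h. Setting dh/dt = 0:
Q_in = 0.03381 √h_ss ⇒ √h_ss = 0.04674/0.03381 = 1.38243.
h_ss = 1.38243² = 1.91112 m. (Since h₀ = 0.9489 m < h_ss, the level will rise toward this value.)

1.911 m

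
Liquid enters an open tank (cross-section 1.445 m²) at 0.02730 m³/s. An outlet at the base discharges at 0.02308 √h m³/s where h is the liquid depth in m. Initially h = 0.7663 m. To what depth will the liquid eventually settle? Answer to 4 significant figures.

1.399 m

A dh/dt = Q_in − 0.02308 √h. Steady state requires inflow = outflow:
Q_in = 0.02308 √h_ss ⇒ √h_ss = 0.02730/0.02308 = 1.18284.
h_ss = 1.18284² = 1.39912 m. (Since h₀ = 0.7663 m < h_ss, the level will rise toward this value.)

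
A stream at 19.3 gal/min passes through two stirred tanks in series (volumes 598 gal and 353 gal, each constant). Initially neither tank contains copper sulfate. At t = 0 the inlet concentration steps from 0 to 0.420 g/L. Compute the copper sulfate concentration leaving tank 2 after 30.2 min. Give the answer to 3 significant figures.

Each tank obeys Vᵢ dCᵢ/dt = Q(Cᵢ₋₁ − Cᵢ), so τᵢ = Vᵢ/Q.
τ₁ = 598/19.3 = 30.984 min; τ₂ = 353/19.3 = 18.290 min.
Solving the cascade with C₁(0)=C₂(0)=0 gives C₂(t) = C_in[1 − (τ₁ e^(−t/τ₁) − τ₂ e^(−t/τ₂))/(τ₁ − τ₂)].
At t = 30.2: e^(−t/τ₁) = 0.37731, e^(−t/τ₂) = 0.19183.
C₂ = 0.420·[1 − (30.984·0.37731 − 18.290·0.19183)/(12.694)] = 0.420·0.35544 = 0.14928 g/L.

0.149 g/L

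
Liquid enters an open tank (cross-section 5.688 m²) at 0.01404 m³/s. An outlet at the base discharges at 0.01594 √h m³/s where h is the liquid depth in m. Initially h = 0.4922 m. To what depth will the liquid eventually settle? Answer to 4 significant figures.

Level balance: A dh/dt = 0.01404 − 0.01594 √h. Setting dh/dt = 0:
Q_in = 0.01594 √h_ss ⇒ √h_ss = 0.01404/0.01594 = 0.880803.
h_ss = 0.880803² = 0.775814 m. (Since h₀ = 0.4922 m < h_ss, the level will rise toward this value.)

0.7758 m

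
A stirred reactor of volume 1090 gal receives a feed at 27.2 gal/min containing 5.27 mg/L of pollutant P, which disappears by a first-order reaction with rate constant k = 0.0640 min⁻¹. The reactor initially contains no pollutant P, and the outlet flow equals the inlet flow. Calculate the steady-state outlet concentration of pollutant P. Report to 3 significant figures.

V dC/dt = Q(C_in − C) − k V C.
Steady state (dC/dt = 0): C_ss = Q C_in/(Q + kV) = C_in/(1 + kV/Q).
C_ss = 27.2·5.27/(27.2 + 0.0640·1090) = 143.34/96.960 = 1.4784 mg/L.

1.48 mg/L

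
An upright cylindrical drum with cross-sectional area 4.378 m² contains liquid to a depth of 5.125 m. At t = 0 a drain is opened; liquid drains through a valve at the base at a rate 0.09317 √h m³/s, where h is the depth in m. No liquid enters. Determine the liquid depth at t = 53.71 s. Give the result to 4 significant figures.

A dh/dt = −Q_out = −0.09317 √h.
This is separable: 2 d(√h)/dt = −0.09317/A, so √h = √h₀ − (0.09317/(2A)) t.
√h = √5.125 − 0.09317·53.71/(2·4.378) = 2.26385 − 0.571512 = 1.69233.
h = 1.69233² = 2.86399 m.

2.864 m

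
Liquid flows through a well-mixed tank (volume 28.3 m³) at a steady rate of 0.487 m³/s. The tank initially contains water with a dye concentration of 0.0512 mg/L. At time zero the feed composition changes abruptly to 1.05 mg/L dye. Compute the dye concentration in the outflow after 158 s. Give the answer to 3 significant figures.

Mass balance on the solute (V constant): V dC/dt = Q(C_in − C).
So dC/dt = (C_in − C)/τ with τ = V/Q = 28.3/0.487 = 58.111 s.
Solution: C(t) = C_in + (C₀ − C_in) e^(−t/τ).
C(158) = 1.05 + (0.0512 − 1.05)·e^(−158/58.111) = 1.05 + (-0.99880)·0.065945 = 0.98413 mg/L.

0.984 mg/L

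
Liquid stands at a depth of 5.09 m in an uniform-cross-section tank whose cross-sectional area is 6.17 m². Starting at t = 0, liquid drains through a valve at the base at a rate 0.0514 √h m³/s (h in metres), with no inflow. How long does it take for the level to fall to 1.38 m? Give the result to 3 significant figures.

260 s

With no inflow, A dh/dt = −0.0514 √h.
∫ h^(−1/2) dh = −(0.0514/A) ∫ dt, giving 2√h = 2√h₀ − (0.0514/A) t.
t = 2A(√h₀ − √h)/0.0514 = 2·6.17·(√5.09 − √1.38)/0.0514
  = 12.340 × (2.2561 − 1.1747) / 0.0514 = 259.61 s.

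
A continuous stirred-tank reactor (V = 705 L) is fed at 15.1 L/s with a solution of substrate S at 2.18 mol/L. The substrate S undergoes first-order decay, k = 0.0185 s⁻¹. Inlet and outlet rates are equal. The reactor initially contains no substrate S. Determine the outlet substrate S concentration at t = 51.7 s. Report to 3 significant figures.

1.02 mol/L

Species balance: V dC/dt = Q C_in − Q C − k V C.
This is linear with rate a = Q/V + k = 0.039918 s⁻¹.
C_ss = Q C_in/(Q + kV) = 1.1697 mol/L; C(t) = C_ss + (C₀ − C_ss) e^(−a t).
C(51.7) = 1.1697 + (-1.1697)·e^(−0.039918·51.7) = 1.1697 + (-1.1697)·0.12697 = 1.0212 mol/L.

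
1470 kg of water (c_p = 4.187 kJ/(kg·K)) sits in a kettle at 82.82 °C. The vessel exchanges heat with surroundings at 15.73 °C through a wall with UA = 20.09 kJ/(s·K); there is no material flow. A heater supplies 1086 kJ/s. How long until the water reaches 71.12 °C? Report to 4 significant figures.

M c_p dT/dt = −UA(T − T_amb) + Q̇.
τ = M c_p/UA = 306.366 s; T_ss = T_amb + Q̇/UA = 15.73 + 1086/20.09 = 69.7867 °C.
T(t) = T_ss + (T₀ − T_ss)e^(−t/τ); set T = 71.12:
t = −τ ln[(T − T_ss)/(T₀ − T_ss)] = −306.366 · ln(0.102296) = 698.478 s.

698.5 s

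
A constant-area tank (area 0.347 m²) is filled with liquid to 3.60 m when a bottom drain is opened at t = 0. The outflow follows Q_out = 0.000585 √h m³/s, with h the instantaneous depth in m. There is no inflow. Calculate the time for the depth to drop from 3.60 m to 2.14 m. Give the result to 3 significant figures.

Accumulation of liquid (constant cross-section A): A dh/dt = −0.000585 √h.
Separate and integrate: 2(√h − √h₀) = −(0.000585/A) t.
t = 2A(√h₀ − √h)/0.000585 = 2·0.347·(√3.60 − √2.14)/0.000585
  = 0.69400 × (1.8974 − 1.4629) / 0.000585 = 515.45 s.

515 s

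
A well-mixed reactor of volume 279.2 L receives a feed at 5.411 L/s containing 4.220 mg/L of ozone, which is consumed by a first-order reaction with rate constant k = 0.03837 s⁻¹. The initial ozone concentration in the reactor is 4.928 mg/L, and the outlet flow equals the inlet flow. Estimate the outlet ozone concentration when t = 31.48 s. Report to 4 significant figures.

V dC/dt = Q(C_in − C) − k V C.
This is linear with rate a = Q/V + k = 0.0577504 s⁻¹.
C_ss = Q C_in/(Q + kV) = 1.41618 mg/L; C(t) = C_ss + (C₀ − C_ss) e^(−a t).
C(31.48) = 1.41618 + (3.51182)·e^(−0.0577504·31.48) = 1.41618 + (3.51182)·0.162353 = 1.98634 mg/L.

1.986 mg/L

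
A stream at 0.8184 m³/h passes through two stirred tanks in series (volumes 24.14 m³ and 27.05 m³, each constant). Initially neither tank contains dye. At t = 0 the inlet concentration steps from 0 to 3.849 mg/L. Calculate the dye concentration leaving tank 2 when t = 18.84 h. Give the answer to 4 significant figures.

0.4732 mg/L

Each tank obeys Vᵢ dCᵢ/dt = Q(Cᵢ₋₁ − Cᵢ), so τᵢ = Vᵢ/Q.
τ₁ = 24.14/0.8184 = 29.4966 h; τ₂ = 27.05/0.8184 = 33.0523 h.
Solving the cascade with C₁(0)=C₂(0)=0 gives C₂(t) = C_in[1 − (τ₁ e^(−t/τ₁) − τ₂ e^(−t/τ₂))/(τ₁ − τ₂)].
At t = 18.84: e^(−t/τ₁) = 0.527969, e^(−t/τ₂) = 0.565522.
C₂ = 3.849·[1 − (29.4966·0.527969 − 33.0523·0.565522)/(-3.55572)] = 3.849·0.122952 = 0.473243 mg/L.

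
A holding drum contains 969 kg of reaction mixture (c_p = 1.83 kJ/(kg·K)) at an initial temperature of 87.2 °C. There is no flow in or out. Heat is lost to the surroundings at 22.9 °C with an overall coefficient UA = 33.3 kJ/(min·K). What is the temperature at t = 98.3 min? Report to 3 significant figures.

33.1 °C

Heat balance on the well-mixed liquid: M c_p dT/dt = −UA(T − T_amb).
dT/dt = (T_ss − T)/τ with T_ss = T_amb = 22.900 °C, τ = M c_p/UA = 969·1.83/33.3 = 53.251 min.
T approaches T_ss exponentially: T(t) = T_ss + (T₀ − T_ss) e^(−t/τ).
T(98.3) = 22.900 + (64.300)·0.15787 = 33.051 °C.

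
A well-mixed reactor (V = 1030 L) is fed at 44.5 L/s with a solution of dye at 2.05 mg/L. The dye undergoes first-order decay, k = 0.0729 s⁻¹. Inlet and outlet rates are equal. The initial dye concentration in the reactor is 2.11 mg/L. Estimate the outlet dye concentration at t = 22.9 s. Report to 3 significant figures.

0.857 mg/L

V dC/dt = Q(C_in − C) − k V C.
dC/dt = (Q/V) C_in − (Q/V + k) C; effective rate a = Q/V + k = 0.043204 + 0.0729 = 0.11610 s⁻¹.
C_ss = Q C_in/(Q + kV) = 0.76283 mg/L; C(t) = C_ss + (C₀ − C_ss) e^(−a t).
C(22.9) = 0.76283 + (1.3472)·e^(−0.11610·22.9) = 0.76283 + (1.3472)·0.070034 = 0.85718 mg/L.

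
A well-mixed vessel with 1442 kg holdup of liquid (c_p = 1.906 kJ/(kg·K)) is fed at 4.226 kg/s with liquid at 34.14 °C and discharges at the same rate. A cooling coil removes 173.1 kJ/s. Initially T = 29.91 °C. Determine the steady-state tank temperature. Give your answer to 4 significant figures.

First-law balance (no shaft work): M c_p dT/dt = ṁ c_p (T_in − T) − 173.1.
At steady state dT/dt = 0 ⇒ T_ss = T_in − Q̇/(ṁ c_p) = 34.14 − 173.1/(4.226·1.906) = 12.6496 °C.

12.65 °C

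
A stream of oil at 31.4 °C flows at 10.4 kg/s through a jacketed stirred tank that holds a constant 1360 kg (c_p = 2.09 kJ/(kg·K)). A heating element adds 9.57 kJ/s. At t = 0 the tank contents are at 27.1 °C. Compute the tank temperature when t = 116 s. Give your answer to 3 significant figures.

M c_p dT/dt = ṁ c_p (T_in − T) + Q̇.
τ = M/ṁ = 130.77 s; T_ss = T_in + Q̇/(ṁ c_p) = 31.4 + 9.57/(10.4·2.09) = 31.840 °C.
T approaches T_ss exponentially: T(t) = T_ss + (T₀ − T_ss) e^(−t/τ).
T(116) = 31.840 + (-4.7403)·e^(−116/130.77) = 31.840 + (-4.7403)·0.41187 = 29.888 °C.

29.9 °C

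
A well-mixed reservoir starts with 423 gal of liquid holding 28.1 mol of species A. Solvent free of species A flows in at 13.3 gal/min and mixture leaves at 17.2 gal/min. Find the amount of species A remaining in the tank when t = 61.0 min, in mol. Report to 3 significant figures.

Let m(t) be the amount of species A. Volume: V(t) = V₀ + (Q_in − Q_out) t = 423 − 3.9000 t; V(61.0) = 185.10 gal.
Species balance (pure solvent in): dm/dt = −Q_out · m/V(t).
Separate: dm/m = −Q_out dt/V(t) ⇒ ln(m/m₀) = −(Q_out/(Q_in−Q_out)) ln(V/V₀).
m = m₀ (V₀/V)^(Q_out/(Q_in−Q_out)) = 28.1 × (423/185.10)^(-4.4103) = 0.73403 mol.

0.734 mol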